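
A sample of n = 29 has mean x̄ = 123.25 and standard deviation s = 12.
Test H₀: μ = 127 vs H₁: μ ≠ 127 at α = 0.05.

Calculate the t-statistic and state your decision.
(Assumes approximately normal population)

df = n - 1 = 28
SE = s/√n = 12/√29 = 2.2283
t = (x̄ - μ₀)/SE = (123.25 - 127)/2.2283 = -1.6829
Critical value: t_{0.025,28} = ±2.048
p-value ≈ 0.1035
Decision: fail to reject H₀

Answer: t = -1.6829, fail to reject H₀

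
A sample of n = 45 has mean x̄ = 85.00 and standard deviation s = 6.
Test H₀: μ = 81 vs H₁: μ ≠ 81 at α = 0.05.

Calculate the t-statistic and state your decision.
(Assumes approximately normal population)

Answer: t = 4.4723, reject H₀

Derivation:
df = n - 1 = 44
SE = s/√n = 6/√45 = 0.8944
t = (x̄ - μ₀)/SE = (85.00 - 81)/0.8944 = 4.4723
Critical value: t_{0.025,44} = ±2.015
p-value ≈ 0.0001
Decision: reject H₀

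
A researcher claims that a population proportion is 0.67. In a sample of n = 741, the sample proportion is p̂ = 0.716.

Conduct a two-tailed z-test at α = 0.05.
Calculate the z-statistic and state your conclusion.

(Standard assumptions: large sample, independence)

H₀: p = 0.67, H₁: p ≠ 0.67
Standard error: SE = √(p₀(1-p₀)/n) = √(0.67×0.33/741) = 0.017274
z-statistic: z = (p̂ - p₀)/SE = (0.716 - 0.67)/0.017274 = 2.6630
Critical value: z_0.025 = ±1.960
p-value = 0.0077
Decision: reject H₀ at α = 0.05

Answer: z = 2.6630, reject H₀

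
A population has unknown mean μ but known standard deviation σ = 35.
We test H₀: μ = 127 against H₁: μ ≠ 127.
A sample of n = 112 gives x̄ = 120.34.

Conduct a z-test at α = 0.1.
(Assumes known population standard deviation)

Standard error: SE = σ/√n = 35/√112 = 3.3072
z-statistic: z = (x̄ - μ₀)/SE = (120.34 - 127)/3.3072 = -2.0138
Critical value: ±1.645
p-value = 0.0440
Decision: reject H₀

Answer: z = -2.0138, reject H₀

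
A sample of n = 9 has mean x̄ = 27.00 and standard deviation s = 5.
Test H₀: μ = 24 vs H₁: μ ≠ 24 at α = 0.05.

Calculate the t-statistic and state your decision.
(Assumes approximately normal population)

Answer: t = 1.8000, fail to reject H₀

Derivation:
df = n - 1 = 8
SE = s/√n = 5/√9 = 1.6667
t = (x̄ - μ₀)/SE = (27.00 - 24)/1.6667 = 1.8000
Critical value: t_{0.025,8} = ±2.306
p-value ≈ 0.1096
Decision: fail to reject H₀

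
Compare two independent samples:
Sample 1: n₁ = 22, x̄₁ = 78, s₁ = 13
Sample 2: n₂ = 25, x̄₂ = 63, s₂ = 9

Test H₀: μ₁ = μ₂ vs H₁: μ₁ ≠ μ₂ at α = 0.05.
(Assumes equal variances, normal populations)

Pooled variance: s²_p = [21×13² + 24×9²]/(45) = 122.0667
s_p = 11.0484
SE = s_p×√(1/n₁ + 1/n₂) = 11.0484×√(1/22 + 1/25) = 3.2297
t = (x̄₁ - x̄₂)/SE = (78 - 63)/3.2297 = 4.6444
df = 45, t-critical = ±2.014
Decision: reject H₀

Answer: t = 4.6444, reject H₀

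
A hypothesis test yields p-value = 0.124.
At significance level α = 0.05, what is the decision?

Answer: fail to reject H₀

Derivation:
Compare p-value to α:
0.124 ≥ 0.05
Decision: fail to reject H₀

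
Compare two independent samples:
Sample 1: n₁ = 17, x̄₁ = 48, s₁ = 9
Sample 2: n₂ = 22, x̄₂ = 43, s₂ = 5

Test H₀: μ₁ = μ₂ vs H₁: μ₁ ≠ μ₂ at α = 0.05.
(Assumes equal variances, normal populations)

Pooled variance: s²_p = [16×9² + 21×5²]/(37) = 49.2162
s_p = 7.0154
SE = s_p×√(1/n₁ + 1/n₂) = 7.0154×√(1/17 + 1/22) = 2.2654
t = (x̄₁ - x̄₂)/SE = (48 - 43)/2.2654 = 2.2071
df = 37, t-critical = ±2.026
Decision: reject H₀

Answer: t = 2.2071, reject H₀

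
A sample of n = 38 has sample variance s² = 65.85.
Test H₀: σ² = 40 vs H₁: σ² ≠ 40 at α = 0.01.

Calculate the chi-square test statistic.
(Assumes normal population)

Answer: χ² = 60.9112, fail to reject H₀

Derivation:
df = n - 1 = 37
χ² = (n-1)s²/σ₀² = 37×65.85/40 = 60.9112
Critical values: χ²_{0.995,37} = 18.586, χ²_{0.005,37} = 62.883
Rejection region: χ² < 18.586 or χ² > 62.883
Decision: fail to reject H₀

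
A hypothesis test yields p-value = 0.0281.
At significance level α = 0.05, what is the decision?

Compare p-value to α:
0.0281 < 0.05
Decision: reject H₀

Answer: reject H₀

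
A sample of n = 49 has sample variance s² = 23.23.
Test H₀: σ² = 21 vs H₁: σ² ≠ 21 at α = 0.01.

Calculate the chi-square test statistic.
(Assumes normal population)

df = n - 1 = 48
χ² = (n-1)s²/σ₀² = 48×23.23/21 = 53.0971
Critical values: χ²_{0.995,48} = 26.511, χ²_{0.005,48} = 76.969
Rejection region: χ² < 26.511 or χ² > 76.969
Decision: fail to reject H₀

Answer: χ² = 53.0971, fail to reject H₀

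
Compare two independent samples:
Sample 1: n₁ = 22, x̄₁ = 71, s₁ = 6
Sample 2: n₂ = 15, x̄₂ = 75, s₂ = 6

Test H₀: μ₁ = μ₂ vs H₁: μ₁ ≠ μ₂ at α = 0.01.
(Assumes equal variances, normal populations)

Answer: t = -1.9909, fail to reject H₀

Derivation:
Pooled variance: s²_p = [21×6² + 14×6²]/(35) = 36.0000
s_p = 6.0000
SE = s_p×√(1/n₁ + 1/n₂) = 6.0000×√(1/22 + 1/15) = 2.0091
t = (x̄₁ - x̄₂)/SE = (71 - 75)/2.0091 = -1.9909
df = 35, t-critical = ±2.724
Decision: fail to reject H₀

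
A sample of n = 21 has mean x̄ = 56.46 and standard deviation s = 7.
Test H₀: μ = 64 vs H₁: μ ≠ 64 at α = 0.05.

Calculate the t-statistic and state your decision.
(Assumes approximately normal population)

Answer: t = -4.9362, reject H₀

Derivation:
df = n - 1 = 20
SE = s/√n = 7/√21 = 1.5275
t = (x̄ - μ₀)/SE = (56.46 - 64)/1.5275 = -4.9362
Critical value: t_{0.025,20} = ±2.086
p-value ≈ 0.0001
Decision: reject H₀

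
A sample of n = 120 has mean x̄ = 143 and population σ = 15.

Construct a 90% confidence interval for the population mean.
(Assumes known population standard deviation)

Answer: (140.7475, 145.2525)

Derivation:
Confidence level: 90%, α = 0.1
z_0.05 = 1.645
SE = σ/√n = 15/√120 = 1.3693
Margin of error = 1.645 × 1.3693 = 2.2525
CI: x̄ ± margin = 143 ± 2.2525
CI: (140.7475, 145.2525)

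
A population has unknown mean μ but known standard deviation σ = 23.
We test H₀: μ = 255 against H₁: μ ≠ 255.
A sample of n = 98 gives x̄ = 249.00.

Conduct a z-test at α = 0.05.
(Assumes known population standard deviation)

Standard error: SE = σ/√n = 23/√98 = 2.3234
z-statistic: z = (x̄ - μ₀)/SE = (249.00 - 255)/2.3234 = -2.5824
Critical value: ±1.960
p-value = 0.0098
Decision: reject H₀

Answer: z = -2.5824, reject H₀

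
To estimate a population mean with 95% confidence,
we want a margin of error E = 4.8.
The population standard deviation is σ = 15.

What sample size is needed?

z_0.025 = 1.960
n = (z×σ/E)² = (1.960×15/4.8)²
n = 37.5156
Round up: n = 38

Answer: n = 38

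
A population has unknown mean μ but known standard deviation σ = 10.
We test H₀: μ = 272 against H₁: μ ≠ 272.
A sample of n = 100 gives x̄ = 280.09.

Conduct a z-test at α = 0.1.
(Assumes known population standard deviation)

Answer: z = 8.0900, reject H₀

Derivation:
Standard error: SE = σ/√n = 10/√100 = 1.0000
z-statistic: z = (x̄ - μ₀)/SE = (280.09 - 272)/1.0000 = 8.0900
Critical value: ±1.645
p-value < 0.0001
Decision: reject H₀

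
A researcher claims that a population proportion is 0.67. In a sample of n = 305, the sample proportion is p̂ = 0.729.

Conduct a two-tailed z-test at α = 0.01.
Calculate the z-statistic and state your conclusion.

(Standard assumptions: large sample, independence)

Answer: z = 2.1914, fail to reject H₀

Derivation:
H₀: p = 0.67, H₁: p ≠ 0.67
Standard error: SE = √(p₀(1-p₀)/n) = √(0.67×0.33/305) = 0.026924
z-statistic: z = (p̂ - p₀)/SE = (0.729 - 0.67)/0.026924 = 2.1914
Critical value: z_0.005 = ±2.576
p-value = 0.0284
Decision: fail to reject H₀ at α = 0.01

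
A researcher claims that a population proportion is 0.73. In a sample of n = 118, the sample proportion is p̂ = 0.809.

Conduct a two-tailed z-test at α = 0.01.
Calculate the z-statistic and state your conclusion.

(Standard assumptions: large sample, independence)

Answer: z = 1.9330, fail to reject H₀

Derivation:
H₀: p = 0.73, H₁: p ≠ 0.73
Standard error: SE = √(p₀(1-p₀)/n) = √(0.73×0.27/118) = 0.040870
z-statistic: z = (p̂ - p₀)/SE = (0.809 - 0.73)/0.040870 = 1.9330
Critical value: z_0.005 = ±2.576
p-value = 0.0532
Decision: fail to reject H₀ at α = 0.01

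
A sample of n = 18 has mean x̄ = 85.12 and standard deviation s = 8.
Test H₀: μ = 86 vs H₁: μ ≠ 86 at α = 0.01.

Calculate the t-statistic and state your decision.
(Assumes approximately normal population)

Answer: t = -0.4667, fail to reject H₀

Derivation:
df = n - 1 = 17
SE = s/√n = 8/√18 = 1.8856
t = (x̄ - μ₀)/SE = (85.12 - 86)/1.8856 = -0.4667
Critical value: t_{0.005,17} = ±2.898
p-value ≈ 0.6466
Decision: fail to reject H₀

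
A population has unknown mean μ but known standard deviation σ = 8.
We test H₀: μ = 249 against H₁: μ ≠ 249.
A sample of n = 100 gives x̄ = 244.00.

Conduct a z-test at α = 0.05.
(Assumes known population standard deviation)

Standard error: SE = σ/√n = 8/√100 = 0.8000
z-statistic: z = (x̄ - μ₀)/SE = (244.00 - 249)/0.8000 = -6.2500
Critical value: ±1.960
p-value < 0.0001
Decision: reject H₀

Answer: z = -6.2500, reject H₀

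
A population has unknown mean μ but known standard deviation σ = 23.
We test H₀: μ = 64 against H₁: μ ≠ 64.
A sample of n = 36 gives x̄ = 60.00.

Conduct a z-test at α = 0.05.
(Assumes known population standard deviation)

Standard error: SE = σ/√n = 23/√36 = 3.8333
z-statistic: z = (x̄ - μ₀)/SE = (60.00 - 64)/3.8333 = -1.0435
Critical value: ±1.960
p-value = 0.2967
Decision: fail to reject H₀

Answer: z = -1.0435, fail to reject H₀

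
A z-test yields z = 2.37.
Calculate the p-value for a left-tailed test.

For z = 2.37:
p = P(Z < 2.37) = Φ(2.37) = 0.9911

Answer: p-value ≈ 0.9911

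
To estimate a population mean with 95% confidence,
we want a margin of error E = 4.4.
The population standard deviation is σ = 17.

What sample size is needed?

Answer: n = 58

Derivation:
z_0.025 = 1.960
n = (z×σ/E)² = (1.960×17/4.4)²
n = 57.3462
Round up: n = 58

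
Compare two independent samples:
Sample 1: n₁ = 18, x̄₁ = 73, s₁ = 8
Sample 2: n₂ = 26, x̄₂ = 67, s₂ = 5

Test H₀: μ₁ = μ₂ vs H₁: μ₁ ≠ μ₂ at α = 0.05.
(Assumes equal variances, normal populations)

Pooled variance: s²_p = [17×8² + 25×5²]/(42) = 40.7857
s_p = 6.3864
SE = s_p×√(1/n₁ + 1/n₂) = 6.3864×√(1/18 + 1/26) = 1.9582
t = (x̄₁ - x̄₂)/SE = (73 - 67)/1.9582 = 3.0640
df = 42, t-critical = ±2.018
Decision: reject H₀

Answer: t = 3.0640, reject H₀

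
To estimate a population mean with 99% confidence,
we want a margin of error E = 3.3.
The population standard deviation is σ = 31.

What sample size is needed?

z_0.005 = 2.576
n = (z×σ/E)² = (2.576×31/3.3)²
n = 585.5813
Round up: n = 586

Answer: n = 586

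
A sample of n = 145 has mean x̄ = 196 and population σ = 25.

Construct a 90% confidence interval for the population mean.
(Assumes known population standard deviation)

Confidence level: 90%, α = 0.1
z_0.05 = 1.645
SE = σ/√n = 25/√145 = 2.0761
Margin of error = 1.645 × 2.0761 = 3.4152
CI: x̄ ± margin = 196 ± 3.4152
CI: (192.5848, 199.4152)

Answer: (192.5848, 199.4152)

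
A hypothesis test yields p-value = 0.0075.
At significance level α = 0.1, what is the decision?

Compare p-value to α:
0.0075 < 0.1
Decision: reject H₀

Answer: reject H₀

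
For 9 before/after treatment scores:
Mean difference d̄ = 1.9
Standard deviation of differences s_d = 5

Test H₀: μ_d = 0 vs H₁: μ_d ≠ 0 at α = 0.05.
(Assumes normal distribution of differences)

Answer: t = 1.1400, fail to reject H₀

Derivation:
df = n - 1 = 8
SE = s_d/√n = 5/√9 = 1.6667
t = d̄/SE = 1.9/1.6667 = 1.1400
Critical value: t_{0.025,8} = ±2.306
p-value ≈ 0.2873
Decision: fail to reject H₀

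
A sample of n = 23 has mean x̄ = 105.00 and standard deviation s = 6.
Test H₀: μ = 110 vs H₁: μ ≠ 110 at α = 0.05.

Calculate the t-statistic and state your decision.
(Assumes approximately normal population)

df = n - 1 = 22
SE = s/√n = 6/√23 = 1.2511
t = (x̄ - μ₀)/SE = (105.00 - 110)/1.2511 = -3.9965
Critical value: t_{0.025,22} = ±2.074
p-value ≈ 0.0006
Decision: reject H₀

Answer: t = -3.9965, reject H₀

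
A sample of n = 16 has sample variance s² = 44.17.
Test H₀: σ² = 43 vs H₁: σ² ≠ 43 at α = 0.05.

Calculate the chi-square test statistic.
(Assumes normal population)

df = n - 1 = 15
χ² = (n-1)s²/σ₀² = 15×44.17/43 = 15.4081
Critical values: χ²_{0.975,15} = 6.262, χ²_{0.025,15} = 27.488
Rejection region: χ² < 6.262 or χ² > 27.488
Decision: fail to reject H₀

Answer: χ² = 15.4081, fail to reject H₀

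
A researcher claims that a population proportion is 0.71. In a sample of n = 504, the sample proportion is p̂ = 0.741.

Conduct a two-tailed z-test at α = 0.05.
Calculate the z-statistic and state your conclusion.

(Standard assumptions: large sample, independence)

Answer: z = 1.5337, fail to reject H₀

Derivation:
H₀: p = 0.71, H₁: p ≠ 0.71
Standard error: SE = √(p₀(1-p₀)/n) = √(0.71×0.29/504) = 0.020212
z-statistic: z = (p̂ - p₀)/SE = (0.741 - 0.71)/0.020212 = 1.5337
Critical value: z_0.025 = ±1.960
p-value = 0.1251
Decision: fail to reject H₀ at α = 0.05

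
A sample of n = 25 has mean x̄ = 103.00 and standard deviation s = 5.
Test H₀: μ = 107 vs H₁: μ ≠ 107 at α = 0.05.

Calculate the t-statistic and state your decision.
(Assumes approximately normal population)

Answer: t = -4.0000, reject H₀

Derivation:
df = n - 1 = 24
SE = s/√n = 5/√25 = 1.0000
t = (x̄ - μ₀)/SE = (103.00 - 107)/1.0000 = -4.0000
Critical value: t_{0.025,24} = ±2.064
p-value ≈ 0.0005
Decision: reject H₀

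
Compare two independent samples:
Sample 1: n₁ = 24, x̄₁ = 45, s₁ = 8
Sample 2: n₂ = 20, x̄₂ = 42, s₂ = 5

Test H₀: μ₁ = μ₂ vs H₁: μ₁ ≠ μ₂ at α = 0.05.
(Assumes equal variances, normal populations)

Answer: t = 1.4553, fail to reject H₀

Derivation:
Pooled variance: s²_p = [23×8² + 19×5²]/(42) = 46.3571
s_p = 6.8086
SE = s_p×√(1/n₁ + 1/n₂) = 6.8086×√(1/24 + 1/20) = 2.0614
t = (x̄₁ - x̄₂)/SE = (45 - 42)/2.0614 = 1.4553
df = 42, t-critical = ±2.018
Decision: fail to reject H₀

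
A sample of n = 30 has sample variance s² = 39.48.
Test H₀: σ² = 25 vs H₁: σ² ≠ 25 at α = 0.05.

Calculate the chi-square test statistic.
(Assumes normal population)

df = n - 1 = 29
χ² = (n-1)s²/σ₀² = 29×39.48/25 = 45.7968
Critical values: χ²_{0.975,29} = 16.047, χ²_{0.025,29} = 45.722
Rejection region: χ² < 16.047 or χ² > 45.722
Decision: reject H₀

Answer: χ² = 45.7968, reject H₀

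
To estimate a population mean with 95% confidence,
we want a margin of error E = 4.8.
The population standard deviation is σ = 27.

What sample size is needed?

z_0.025 = 1.960
n = (z×σ/E)² = (1.960×27/4.8)²
n = 121.5506
Round up: n = 122

Answer: n = 122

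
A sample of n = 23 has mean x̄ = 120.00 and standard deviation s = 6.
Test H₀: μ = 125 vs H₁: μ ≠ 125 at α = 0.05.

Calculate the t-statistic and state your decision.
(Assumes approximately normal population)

Answer: t = -3.9965, reject H₀

Derivation:
df = n - 1 = 22
SE = s/√n = 6/√23 = 1.2511
t = (x̄ - μ₀)/SE = (120.00 - 125)/1.2511 = -3.9965
Critical value: t_{0.025,22} = ±2.074
p-value ≈ 0.0006
Decision: reject H₀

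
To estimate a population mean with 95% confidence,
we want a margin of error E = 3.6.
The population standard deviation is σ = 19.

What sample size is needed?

z_0.025 = 1.960
n = (z×σ/E)² = (1.960×19/3.6)²
n = 107.0075
Round up: n = 108

Answer: n = 108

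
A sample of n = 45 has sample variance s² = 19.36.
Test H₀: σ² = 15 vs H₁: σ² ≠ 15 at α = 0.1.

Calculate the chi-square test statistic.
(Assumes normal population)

Answer: χ² = 56.7893, fail to reject H₀

Derivation:
df = n - 1 = 44
χ² = (n-1)s²/σ₀² = 44×19.36/15 = 56.7893
Critical values: χ²_{0.95,44} = 29.787, χ²_{0.05,44} = 60.481
Rejection region: χ² < 29.787 or χ² > 60.481
Decision: fail to reject H₀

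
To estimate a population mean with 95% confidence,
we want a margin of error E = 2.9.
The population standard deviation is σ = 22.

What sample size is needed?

z_0.025 = 1.960
n = (z×σ/E)² = (1.960×22/2.9)²
n = 221.0861
Round up: n = 222

Answer: n = 222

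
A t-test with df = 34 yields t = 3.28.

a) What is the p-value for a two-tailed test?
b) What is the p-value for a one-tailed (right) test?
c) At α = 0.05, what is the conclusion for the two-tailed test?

Answer: a) 0.0024, b) 0.0012, c) reject H₀

Derivation:
Using t-distribution with df = 34:
a) Two-tailed: p = 2×P(T > 3.28) = 0.0024
b) One-tailed: p = P(T > 3.28) = 0.0012
c) 0.0024 < 0.05, reject H₀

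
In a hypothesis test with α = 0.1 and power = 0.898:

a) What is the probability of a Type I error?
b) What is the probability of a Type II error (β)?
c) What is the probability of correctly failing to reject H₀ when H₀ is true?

a) Type I error probability = α = 0.1
b) Power = P(reject H₀ | H₁ true) = 1 - β = 0.898, so Type II error probability = β = 1 - Power = 0.102
c) P(fail to reject H₀ | H₀ true) = 1 - α = 0.9

Answer: a) 0.1, b) 0.102, c) 0.9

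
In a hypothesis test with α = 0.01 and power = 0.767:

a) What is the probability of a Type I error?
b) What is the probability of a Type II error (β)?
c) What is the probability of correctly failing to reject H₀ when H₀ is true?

Answer: a) 0.01, b) 0.233, c) 0.99

Derivation:
a) Type I error probability = α = 0.01
b) Power = P(reject H₀ | H₁ true) = 1 - β = 0.767, so Type II error probability = β = 1 - Power = 0.233
c) P(fail to reject H₀ | H₀ true) = 1 - α = 0.99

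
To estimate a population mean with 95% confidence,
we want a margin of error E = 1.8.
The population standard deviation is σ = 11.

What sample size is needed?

z_0.025 = 1.960
n = (z×σ/E)² = (1.960×11/1.8)²
n = 143.4672
Round up: n = 144

Answer: n = 144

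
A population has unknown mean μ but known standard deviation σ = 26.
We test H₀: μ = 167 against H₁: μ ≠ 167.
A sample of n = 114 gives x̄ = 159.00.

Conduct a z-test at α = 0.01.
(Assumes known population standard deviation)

Standard error: SE = σ/√n = 26/√114 = 2.4351
z-statistic: z = (x̄ - μ₀)/SE = (159.00 - 167)/2.4351 = -3.2853
Critical value: ±2.576
p-value = 0.0010
Decision: reject H₀

Answer: z = -3.2853, reject H₀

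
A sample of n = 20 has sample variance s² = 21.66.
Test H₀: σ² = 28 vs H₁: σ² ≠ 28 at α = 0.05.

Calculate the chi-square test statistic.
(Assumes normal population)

df = n - 1 = 19
χ² = (n-1)s²/σ₀² = 19×21.66/28 = 14.6979
Critical values: χ²_{0.975,19} = 8.907, χ²_{0.025,19} = 32.852
Rejection region: χ² < 8.907 or χ² > 32.852
Decision: fail to reject H₀

Answer: χ² = 14.6979, fail to reject H₀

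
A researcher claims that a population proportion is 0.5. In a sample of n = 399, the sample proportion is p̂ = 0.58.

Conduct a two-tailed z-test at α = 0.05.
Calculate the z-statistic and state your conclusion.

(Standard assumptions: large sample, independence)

Answer: z = 3.1960, reject H₀

Derivation:
H₀: p = 0.5, H₁: p ≠ 0.5
Standard error: SE = √(p₀(1-p₀)/n) = √(0.5×0.5/399) = 0.025031
z-statistic: z = (p̂ - p₀)/SE = (0.58 - 0.5)/0.025031 = 3.1960
Critical value: z_0.025 = ±1.960
p-value = 0.0014
Decision: reject H₀ at α = 0.05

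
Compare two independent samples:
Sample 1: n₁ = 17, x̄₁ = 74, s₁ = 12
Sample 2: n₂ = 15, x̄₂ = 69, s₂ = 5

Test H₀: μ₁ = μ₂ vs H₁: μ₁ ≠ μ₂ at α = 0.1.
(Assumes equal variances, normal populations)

Pooled variance: s²_p = [16×12² + 14×5²]/(30) = 88.4667
s_p = 9.4057
SE = s_p×√(1/n₁ + 1/n₂) = 9.4057×√(1/17 + 1/15) = 3.3319
t = (x̄₁ - x̄₂)/SE = (74 - 69)/3.3319 = 1.5006
df = 30, t-critical = ±1.697
Decision: fail to reject H₀

Answer: t = 1.5006, fail to reject H₀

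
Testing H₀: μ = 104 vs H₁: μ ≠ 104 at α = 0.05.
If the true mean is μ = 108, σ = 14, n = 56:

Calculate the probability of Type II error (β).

Answer: β ≈ 0.4293

Derivation:
SE = σ/√n = 14/√56 = 1.8708
Critical values: μ₀ ± z_0.025×SE = 104 ± 1.960×1.8708
Acceptance region: (100.3332, 107.6668)
Under H₁ (μ = 108): z_high = (107.6668 - 108)/1.8708 = -0.1781, z_low = (100.3332 - 108)/1.8708 = -4.0981
β = P(not reject | H₁) = Φ(-0.1781) - Φ(-4.0981) ≈ 0.4293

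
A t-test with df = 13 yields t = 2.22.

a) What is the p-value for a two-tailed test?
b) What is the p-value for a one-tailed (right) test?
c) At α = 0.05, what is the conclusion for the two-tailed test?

Answer: a) 0.0448, b) 0.0224, c) reject H₀

Derivation:
Using t-distribution with df = 13:
a) Two-tailed: p = 2×P(T > 2.22) = 0.0448
b) One-tailed: p = P(T > 2.22) = 0.0224
c) 0.0448 < 0.05, reject H₀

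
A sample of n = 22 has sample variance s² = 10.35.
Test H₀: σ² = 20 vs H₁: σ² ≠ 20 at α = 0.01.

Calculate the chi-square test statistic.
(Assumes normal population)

df = n - 1 = 21
χ² = (n-1)s²/σ₀² = 21×10.35/20 = 10.8675
Critical values: χ²_{0.995,21} = 8.034, χ²_{0.005,21} = 41.401
Rejection region: χ² < 8.034 or χ² > 41.401
Decision: fail to reject H₀

Answer: χ² = 10.8675, fail to reject H₀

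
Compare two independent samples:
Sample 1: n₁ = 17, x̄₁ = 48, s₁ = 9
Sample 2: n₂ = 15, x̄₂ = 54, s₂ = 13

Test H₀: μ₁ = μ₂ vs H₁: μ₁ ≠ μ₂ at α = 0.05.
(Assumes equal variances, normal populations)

Answer: t = -1.5330, fail to reject H₀

Derivation:
Pooled variance: s²_p = [16×9² + 14×13²]/(30) = 122.0667
s_p = 11.0484
SE = s_p×√(1/n₁ + 1/n₂) = 11.0484×√(1/17 + 1/15) = 3.9139
t = (x̄₁ - x̄₂)/SE = (48 - 54)/3.9139 = -1.5330
df = 30, t-critical = ±2.042
Decision: fail to reject H₀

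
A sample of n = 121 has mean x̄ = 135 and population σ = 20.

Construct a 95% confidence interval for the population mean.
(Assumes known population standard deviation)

Confidence level: 95%, α = 0.05
z_0.025 = 1.960
SE = σ/√n = 20/√121 = 1.8182
Margin of error = 1.960 × 1.8182 = 3.5637
CI: x̄ ± margin = 135 ± 3.5637
CI: (131.4363, 138.5637)

Answer: (131.4363, 138.5637)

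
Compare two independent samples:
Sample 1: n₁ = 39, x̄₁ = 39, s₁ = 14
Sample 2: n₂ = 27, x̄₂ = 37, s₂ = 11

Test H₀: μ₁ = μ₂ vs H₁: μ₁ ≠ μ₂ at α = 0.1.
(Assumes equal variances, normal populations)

Answer: t = 0.6209, fail to reject H₀

Derivation:
Pooled variance: s²_p = [38×14² + 26×11²]/(64) = 165.5312
s_p = 12.8659
SE = s_p×√(1/n₁ + 1/n₂) = 12.8659×√(1/39 + 1/27) = 3.2211
t = (x̄₁ - x̄₂)/SE = (39 - 37)/3.2211 = 0.6209
df = 64, t-critical = ±1.669
Decision: fail to reject H₀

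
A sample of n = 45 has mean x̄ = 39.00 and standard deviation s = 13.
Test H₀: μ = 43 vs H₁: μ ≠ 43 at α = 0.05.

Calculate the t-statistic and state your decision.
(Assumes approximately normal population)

Answer: t = -2.0641, reject H₀

Derivation:
df = n - 1 = 44
SE = s/√n = 13/√45 = 1.9379
t = (x̄ - μ₀)/SE = (39.00 - 43)/1.9379 = -2.0641
Critical value: t_{0.025,44} = ±2.015
p-value ≈ 0.0449
Decision: reject H₀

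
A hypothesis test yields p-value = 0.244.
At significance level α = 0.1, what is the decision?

Answer: fail to reject H₀

Derivation:
Compare p-value to α:
0.244 ≥ 0.1
Decision: fail to reject H₀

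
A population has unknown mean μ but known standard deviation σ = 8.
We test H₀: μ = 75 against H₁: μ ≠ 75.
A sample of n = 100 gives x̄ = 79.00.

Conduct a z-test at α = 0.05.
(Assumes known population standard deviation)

Standard error: SE = σ/√n = 8/√100 = 0.8000
z-statistic: z = (x̄ - μ₀)/SE = (79.00 - 75)/0.8000 = 5.0000
Critical value: ±1.960
p-value < 0.0001
Decision: reject H₀

Answer: z = 5.0000, reject H₀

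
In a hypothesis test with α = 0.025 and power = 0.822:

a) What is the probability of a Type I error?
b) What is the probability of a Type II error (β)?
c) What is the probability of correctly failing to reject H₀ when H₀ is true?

a) Type I error probability = α = 0.025
b) Power = P(reject H₀ | H₁ true) = 1 - β = 0.822, so Type II error probability = β = 1 - Power = 0.178
c) P(fail to reject H₀ | H₀ true) = 1 - α = 0.975

Answer: a) 0.025, b) 0.178, c) 0.975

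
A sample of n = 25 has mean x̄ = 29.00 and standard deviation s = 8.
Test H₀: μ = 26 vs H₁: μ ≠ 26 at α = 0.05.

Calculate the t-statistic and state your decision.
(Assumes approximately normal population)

Answer: t = 1.8750, fail to reject H₀

Derivation:
df = n - 1 = 24
SE = s/√n = 8/√25 = 1.6000
t = (x̄ - μ₀)/SE = (29.00 - 26)/1.6000 = 1.8750
Critical value: t_{0.025,24} = ±2.064
p-value ≈ 0.0730
Decision: fail to reject H₀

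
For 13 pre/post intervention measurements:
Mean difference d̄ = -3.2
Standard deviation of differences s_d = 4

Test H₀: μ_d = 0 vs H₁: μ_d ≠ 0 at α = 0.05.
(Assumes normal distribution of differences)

df = n - 1 = 12
SE = s_d/√n = 4/√13 = 1.1094
t = d̄/SE = -3.2/1.1094 = -2.8844
Critical value: t_{0.025,12} = ±2.179
p-value ≈ 0.0137
Decision: reject H₀

Answer: t = -2.8844, reject H₀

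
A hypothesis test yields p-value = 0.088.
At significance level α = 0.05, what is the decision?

Compare p-value to α:
0.088 ≥ 0.05
Decision: fail to reject H₀

Answer: fail to reject H₀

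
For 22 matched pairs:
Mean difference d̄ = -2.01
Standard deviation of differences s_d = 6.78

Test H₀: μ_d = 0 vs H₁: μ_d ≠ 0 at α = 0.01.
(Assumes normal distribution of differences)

df = n - 1 = 21
SE = s_d/√n = 6.78/√22 = 1.4455
t = d̄/SE = -2.01/1.4455 = -1.3905
Critical value: t_{0.005,21} = ±2.831
p-value ≈ 0.1789
Decision: fail to reject H₀

Answer: t = -1.3905, fail to reject H₀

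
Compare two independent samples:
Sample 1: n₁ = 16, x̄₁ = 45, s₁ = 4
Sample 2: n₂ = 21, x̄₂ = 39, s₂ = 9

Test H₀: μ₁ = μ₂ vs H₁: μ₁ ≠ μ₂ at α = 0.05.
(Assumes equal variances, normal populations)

Answer: t = 2.4803, reject H₀

Derivation:
Pooled variance: s²_p = [15×4² + 20×9²]/(35) = 53.1429
s_p = 7.2899
SE = s_p×√(1/n₁ + 1/n₂) = 7.2899×√(1/16 + 1/21) = 2.4191
t = (x̄₁ - x̄₂)/SE = (45 - 39)/2.4191 = 2.4803
df = 35, t-critical = ±2.030
Decision: reject H₀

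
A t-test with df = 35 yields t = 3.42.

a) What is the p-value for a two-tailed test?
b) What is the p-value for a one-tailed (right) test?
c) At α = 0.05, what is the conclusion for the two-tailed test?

Answer: a) 0.0016, b) 0.0008, c) reject H₀

Derivation:
Using t-distribution with df = 35:
a) Two-tailed: p = 2×P(T > 3.42) = 0.0016
b) One-tailed: p = P(T > 3.42) = 0.0008
c) 0.0016 < 0.05, reject H₀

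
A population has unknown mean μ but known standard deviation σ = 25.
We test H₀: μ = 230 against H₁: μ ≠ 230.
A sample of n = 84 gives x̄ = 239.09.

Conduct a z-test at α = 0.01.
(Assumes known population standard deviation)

Standard error: SE = σ/√n = 25/√84 = 2.7277
z-statistic: z = (x̄ - μ₀)/SE = (239.09 - 230)/2.7277 = 3.3325
Critical value: ±2.576
p-value = 0.0009
Decision: reject H₀

Answer: z = 3.3325, reject H₀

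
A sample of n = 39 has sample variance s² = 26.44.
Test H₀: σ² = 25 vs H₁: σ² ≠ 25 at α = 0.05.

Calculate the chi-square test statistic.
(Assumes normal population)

df = n - 1 = 38
χ² = (n-1)s²/σ₀² = 38×26.44/25 = 40.1888
Critical values: χ²_{0.975,38} = 22.878, χ²_{0.025,38} = 56.896
Rejection region: χ² < 22.878 or χ² > 56.896
Decision: fail to reject H₀

Answer: χ² = 40.1888, fail to reject H₀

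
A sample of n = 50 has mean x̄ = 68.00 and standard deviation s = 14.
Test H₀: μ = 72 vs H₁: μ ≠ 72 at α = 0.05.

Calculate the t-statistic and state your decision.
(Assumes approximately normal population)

df = n - 1 = 49
SE = s/√n = 14/√50 = 1.9799
t = (x̄ - μ₀)/SE = (68.00 - 72)/1.9799 = -2.0203
Critical value: t_{0.025,49} = ±2.010
p-value ≈ 0.0488
Decision: reject H₀

Answer: t = -2.0203, reject H₀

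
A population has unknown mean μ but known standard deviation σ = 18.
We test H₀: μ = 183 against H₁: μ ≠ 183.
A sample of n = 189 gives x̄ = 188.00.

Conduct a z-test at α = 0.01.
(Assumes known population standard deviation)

Standard error: SE = σ/√n = 18/√189 = 1.3093
z-statistic: z = (x̄ - μ₀)/SE = (188.00 - 183)/1.3093 = 3.8188
Critical value: ±2.576
p-value = 0.0001
Decision: reject H₀

Answer: z = 3.8188, reject H₀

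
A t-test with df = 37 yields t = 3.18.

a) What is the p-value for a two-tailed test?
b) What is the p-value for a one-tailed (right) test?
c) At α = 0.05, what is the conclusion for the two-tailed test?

Using t-distribution with df = 37:
a) Two-tailed: p = 2×P(T > 3.18) = 0.0030
b) One-tailed: p = P(T > 3.18) = 0.0015
c) 0.0030 < 0.05, reject H₀

Answer: a) 0.0030, b) 0.0015, c) reject H₀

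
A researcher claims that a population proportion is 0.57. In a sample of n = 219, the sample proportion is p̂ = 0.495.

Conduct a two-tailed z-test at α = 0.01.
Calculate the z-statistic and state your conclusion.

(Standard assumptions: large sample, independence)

Answer: z = -2.2419, fail to reject H₀

Derivation:
H₀: p = 0.57, H₁: p ≠ 0.57
Standard error: SE = √(p₀(1-p₀)/n) = √(0.57×0.43/219) = 0.033454
z-statistic: z = (p̂ - p₀)/SE = (0.495 - 0.57)/0.033454 = -2.2419
Critical value: z_0.005 = ±2.576
p-value = 0.0250
Decision: fail to reject H₀ at α = 0.01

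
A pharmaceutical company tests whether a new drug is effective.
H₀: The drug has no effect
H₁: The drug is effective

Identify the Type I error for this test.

Answer: Concluding the drug is effective when it actually has no effect

Derivation:
A Type I error (probability α) occurs when we reject a true H₀.
A Type II error (probability β) occurs when we fail to reject a false H₀.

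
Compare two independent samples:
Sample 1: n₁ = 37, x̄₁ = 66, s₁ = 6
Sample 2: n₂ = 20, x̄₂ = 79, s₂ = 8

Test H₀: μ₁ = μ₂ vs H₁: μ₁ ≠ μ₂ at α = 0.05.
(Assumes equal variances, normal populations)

Pooled variance: s²_p = [36×6² + 19×8²]/(55) = 45.6727
s_p = 6.7582
SE = s_p×√(1/n₁ + 1/n₂) = 6.7582×√(1/37 + 1/20) = 1.8757
t = (x̄₁ - x̄₂)/SE = (66 - 79)/1.8757 = -6.9307
df = 55, t-critical = ±2.004
Decision: reject H₀

Answer: t = -6.9307, reject H₀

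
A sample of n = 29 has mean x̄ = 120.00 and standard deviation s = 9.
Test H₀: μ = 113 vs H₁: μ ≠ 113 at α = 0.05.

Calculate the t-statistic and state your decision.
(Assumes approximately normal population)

df = n - 1 = 28
SE = s/√n = 9/√29 = 1.6713
t = (x̄ - μ₀)/SE = (120.00 - 113)/1.6713 = 4.1884
Critical value: t_{0.025,28} = ±2.048
p-value ≈ 0.0003
Decision: reject H₀

Answer: t = 4.1884, reject H₀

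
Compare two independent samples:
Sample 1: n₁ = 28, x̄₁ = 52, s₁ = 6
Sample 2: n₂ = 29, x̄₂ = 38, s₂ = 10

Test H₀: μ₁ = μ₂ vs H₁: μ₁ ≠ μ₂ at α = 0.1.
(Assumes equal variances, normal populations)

Answer: t = 6.3807, reject H₀

Derivation:
Pooled variance: s²_p = [27×6² + 28×10²]/(55) = 68.5818
s_p = 8.2814
SE = s_p×√(1/n₁ + 1/n₂) = 8.2814×√(1/28 + 1/29) = 2.1941
t = (x̄₁ - x̄₂)/SE = (52 - 38)/2.1941 = 6.3807
df = 55, t-critical = ±1.673
Decision: reject H₀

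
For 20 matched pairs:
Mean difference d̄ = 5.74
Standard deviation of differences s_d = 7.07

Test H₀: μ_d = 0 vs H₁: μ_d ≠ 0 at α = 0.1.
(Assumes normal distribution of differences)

Answer: t = 3.6308, reject H₀

Derivation:
df = n - 1 = 19
SE = s_d/√n = 7.07/√20 = 1.5809
t = d̄/SE = 5.74/1.5809 = 3.6308
Critical value: t_{0.05,19} = ±1.729
p-value ≈ 0.0018
Decision: reject H₀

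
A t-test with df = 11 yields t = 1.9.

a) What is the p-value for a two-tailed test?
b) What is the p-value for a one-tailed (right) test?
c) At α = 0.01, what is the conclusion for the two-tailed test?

Answer: a) 0.0840, b) 0.0420, c) fail to reject H₀

Derivation:
Using t-distribution with df = 11:
a) Two-tailed: p = 2×P(T > 1.9) = 0.0840
b) One-tailed: p = P(T > 1.9) = 0.0420
c) 0.0840 ≥ 0.01, fail to reject H₀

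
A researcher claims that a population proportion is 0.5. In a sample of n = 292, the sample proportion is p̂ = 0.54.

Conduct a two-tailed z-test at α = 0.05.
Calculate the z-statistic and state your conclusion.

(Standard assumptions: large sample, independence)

H₀: p = 0.5, H₁: p ≠ 0.5
Standard error: SE = √(p₀(1-p₀)/n) = √(0.5×0.5/292) = 0.029260
z-statistic: z = (p̂ - p₀)/SE = (0.54 - 0.5)/0.029260 = 1.3671
Critical value: z_0.025 = ±1.960
p-value = 0.1716
Decision: fail to reject H₀ at α = 0.05

Answer: z = 1.3671, fail to reject H₀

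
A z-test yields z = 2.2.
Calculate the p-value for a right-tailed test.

For z = 2.2:
p = P(Z > 2.2) = 1 - Φ(2.2) = 0.0139

Answer: p-value ≈ 0.0139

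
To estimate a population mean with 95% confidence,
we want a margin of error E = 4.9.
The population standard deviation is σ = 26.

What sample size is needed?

z_0.025 = 1.960
n = (z×σ/E)² = (1.960×26/4.9)²
n = 108.1600
Round up: n = 109

Answer: n = 109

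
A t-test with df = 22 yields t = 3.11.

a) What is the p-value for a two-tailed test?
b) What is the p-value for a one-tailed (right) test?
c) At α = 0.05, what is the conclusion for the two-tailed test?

Using t-distribution with df = 22:
a) Two-tailed: p = 2×P(T > 3.11) = 0.0051
b) One-tailed: p = P(T > 3.11) = 0.0026
c) 0.0051 < 0.05, reject H₀

Answer: a) 0.0051, b) 0.0026, c) reject H₀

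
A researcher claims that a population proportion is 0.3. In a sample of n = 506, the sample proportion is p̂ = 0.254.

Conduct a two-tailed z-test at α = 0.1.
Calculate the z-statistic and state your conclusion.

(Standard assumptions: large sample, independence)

Answer: z = -2.2580, reject H₀

Derivation:
H₀: p = 0.3, H₁: p ≠ 0.3
Standard error: SE = √(p₀(1-p₀)/n) = √(0.3×0.7/506) = 0.020372
z-statistic: z = (p̂ - p₀)/SE = (0.254 - 0.3)/0.020372 = -2.2580
Critical value: z_0.05 = ±1.645
p-value = 0.0239
Decision: reject H₀ at α = 0.1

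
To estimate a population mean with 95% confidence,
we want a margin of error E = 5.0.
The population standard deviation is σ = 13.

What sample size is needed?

Answer: n = 26

Derivation:
z_0.025 = 1.960
n = (z×σ/E)² = (1.960×13/5.0)²
n = 25.9692
Round up: n = 26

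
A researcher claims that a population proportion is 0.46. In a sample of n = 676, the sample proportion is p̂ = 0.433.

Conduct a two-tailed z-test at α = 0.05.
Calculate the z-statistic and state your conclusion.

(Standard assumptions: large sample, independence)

H₀: p = 0.46, H₁: p ≠ 0.46
Standard error: SE = √(p₀(1-p₀)/n) = √(0.46×0.54/676) = 0.019169
z-statistic: z = (p̂ - p₀)/SE = (0.433 - 0.46)/0.019169 = -1.4085
Critical value: z_0.025 = ±1.960
p-value = 0.1590
Decision: fail to reject H₀ at α = 0.05

Answer: z = -1.4085, fail to reject H₀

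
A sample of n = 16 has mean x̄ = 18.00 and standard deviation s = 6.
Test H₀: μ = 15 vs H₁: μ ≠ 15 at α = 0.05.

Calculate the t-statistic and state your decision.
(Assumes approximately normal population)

df = n - 1 = 15
SE = s/√n = 6/√16 = 1.5000
t = (x̄ - μ₀)/SE = (18.00 - 15)/1.5000 = 2.0000
Critical value: t_{0.025,15} = ±2.131
p-value ≈ 0.0639
Decision: fail to reject H₀

Answer: t = 2.0000, fail to reject H₀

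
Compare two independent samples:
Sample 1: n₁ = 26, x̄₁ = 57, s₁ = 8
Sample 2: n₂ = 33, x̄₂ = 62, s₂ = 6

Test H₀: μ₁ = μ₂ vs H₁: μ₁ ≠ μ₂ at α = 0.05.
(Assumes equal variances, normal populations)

Answer: t = -2.7441, reject H₀

Derivation:
Pooled variance: s²_p = [25×8² + 32×6²]/(57) = 48.2807
s_p = 6.9484
SE = s_p×√(1/n₁ + 1/n₂) = 6.9484×√(1/26 + 1/33) = 1.8221
t = (x̄₁ - x̄₂)/SE = (57 - 62)/1.8221 = -2.7441
df = 57, t-critical = ±2.002
Decision: reject H₀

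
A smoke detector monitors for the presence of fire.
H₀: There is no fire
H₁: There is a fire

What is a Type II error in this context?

Type I error: rejecting H₀ when it is actually true (false positive).
Type II error: failing to reject H₀ when H₁ is actually true (false negative).

Answer: The alarm fails to sound when there actually is a fire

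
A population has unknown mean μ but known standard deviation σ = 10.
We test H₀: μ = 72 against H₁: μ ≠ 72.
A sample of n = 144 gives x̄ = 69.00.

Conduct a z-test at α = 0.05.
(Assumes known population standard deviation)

Answer: z = -3.6001, reject H₀

Derivation:
Standard error: SE = σ/√n = 10/√144 = 0.8333
z-statistic: z = (x̄ - μ₀)/SE = (69.00 - 72)/0.8333 = -3.6001
Critical value: ±1.960
p-value = 0.0003
Decision: reject H₀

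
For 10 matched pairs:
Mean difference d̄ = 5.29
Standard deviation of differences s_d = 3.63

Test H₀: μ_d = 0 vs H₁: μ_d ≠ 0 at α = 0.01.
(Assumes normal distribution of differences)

df = n - 1 = 9
SE = s_d/√n = 3.63/√10 = 1.1479
t = d̄/SE = 5.29/1.1479 = 4.6084
Critical value: t_{0.005,9} = ±3.250
p-value ≈ 0.0013
Decision: reject H₀

Answer: t = 4.6084, reject H₀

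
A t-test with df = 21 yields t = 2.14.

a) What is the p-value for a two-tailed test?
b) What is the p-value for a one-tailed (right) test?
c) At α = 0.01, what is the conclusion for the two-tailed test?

Using t-distribution with df = 21:
a) Two-tailed: p = 2×P(T > 2.14) = 0.0443
b) One-tailed: p = P(T > 2.14) = 0.0221
c) 0.0443 ≥ 0.01, fail to reject H₀

Answer: a) 0.0443, b) 0.0221, c) fail to reject H₀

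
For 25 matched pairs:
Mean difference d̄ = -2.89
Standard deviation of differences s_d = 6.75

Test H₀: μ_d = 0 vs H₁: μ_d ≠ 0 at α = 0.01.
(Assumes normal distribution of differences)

df = n - 1 = 24
SE = s_d/√n = 6.75/√25 = 1.3500
t = d̄/SE = -2.89/1.3500 = -2.1407
Critical value: t_{0.005,24} = ±2.797
p-value ≈ 0.0427
Decision: fail to reject H₀

Answer: t = -2.1407, fail to reject H₀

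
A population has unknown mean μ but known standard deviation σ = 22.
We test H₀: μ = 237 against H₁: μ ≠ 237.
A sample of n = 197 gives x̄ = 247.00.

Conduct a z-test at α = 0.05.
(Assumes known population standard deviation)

Standard error: SE = σ/√n = 22/√197 = 1.5674
z-statistic: z = (x̄ - μ₀)/SE = (247.00 - 237)/1.5674 = 6.3800
Critical value: ±1.960
p-value < 0.0001
Decision: reject H₀

Answer: z = 6.3800, reject H₀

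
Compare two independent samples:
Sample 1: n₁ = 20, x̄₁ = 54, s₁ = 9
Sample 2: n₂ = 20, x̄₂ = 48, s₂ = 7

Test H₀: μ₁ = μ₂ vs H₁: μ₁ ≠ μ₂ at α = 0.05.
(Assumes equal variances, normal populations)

Pooled variance: s²_p = [19×9² + 19×7²]/(38) = 65.0000
s_p = 8.0623
SE = s_p×√(1/n₁ + 1/n₂) = 8.0623×√(1/20 + 1/20) = 2.5495
t = (x̄₁ - x̄₂)/SE = (54 - 48)/2.5495 = 2.3534
df = 38, t-critical = ±2.024
Decision: reject H₀

Answer: t = 2.3534, reject H₀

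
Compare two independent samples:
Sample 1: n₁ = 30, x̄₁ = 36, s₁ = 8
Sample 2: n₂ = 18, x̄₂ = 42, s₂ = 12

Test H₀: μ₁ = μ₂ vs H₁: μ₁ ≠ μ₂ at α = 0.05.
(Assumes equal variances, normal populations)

Pooled variance: s²_p = [29×8² + 17×12²]/(46) = 93.5652
s_p = 9.6729
SE = s_p×√(1/n₁ + 1/n₂) = 9.6729×√(1/30 + 1/18) = 2.8839
t = (x̄₁ - x̄₂)/SE = (36 - 42)/2.8839 = -2.0805
df = 46, t-critical = ±2.013
Decision: reject H₀

Answer: t = -2.0805, reject H₀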